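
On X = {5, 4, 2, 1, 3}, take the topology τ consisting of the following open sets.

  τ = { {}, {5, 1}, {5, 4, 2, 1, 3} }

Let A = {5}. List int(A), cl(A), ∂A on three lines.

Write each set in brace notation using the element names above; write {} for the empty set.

U open, U⊆A: {}. int(A) = ⋃ = {}
X∖A={4, 2, 1, 3}, int(X∖A)={}, hence cl(A)={5, 4, 2, 1, 3}
∂A: remove int from cl → {5, 4, 2, 1, 3}

int(A) = {}
cl(A)  = {5, 4, 2, 1, 3}
∂A     = {5, 4, 2, 1, 3}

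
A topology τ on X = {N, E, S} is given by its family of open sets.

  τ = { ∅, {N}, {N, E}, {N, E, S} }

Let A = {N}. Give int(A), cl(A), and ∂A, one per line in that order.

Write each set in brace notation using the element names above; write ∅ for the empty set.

interior: largest open inside A is {N} (from ∅, {N})
cl via duality: int({E, S}) = ∅, so X∖∅ = {N, E, S}
cl∖int = {E, S}

int(A) = {N}
cl(A)  = {N, E, S}
∂A     = {E, S}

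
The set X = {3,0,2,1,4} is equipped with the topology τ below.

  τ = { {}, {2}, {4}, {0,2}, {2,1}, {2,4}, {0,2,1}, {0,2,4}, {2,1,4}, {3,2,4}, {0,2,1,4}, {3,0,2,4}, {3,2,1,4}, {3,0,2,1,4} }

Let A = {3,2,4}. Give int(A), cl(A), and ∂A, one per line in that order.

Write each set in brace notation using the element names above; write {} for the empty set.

int(A) = {3,2,4}
cl(A)  = {3,0,2,1,4}
∂A     = {0,1}

opens ⊆ A: {}, {4}, {2}, {2,4}, {3,2,4}; union → int = {3,2,4}
complement {0,1}; its interior {}; cl(A) = X∖{} = {3,0,2,1,4}
boundary = {3,0,2,1,4} ∖ {3,2,4} = {0,1}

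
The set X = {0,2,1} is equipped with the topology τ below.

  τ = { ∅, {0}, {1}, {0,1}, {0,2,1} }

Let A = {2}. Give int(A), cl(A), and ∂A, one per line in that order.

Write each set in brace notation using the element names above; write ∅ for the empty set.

int(A) = ∅
cl(A)  = {2}
∂A     = {2}

open subsets of A: ∅; so int(A) = ∅
closure: X∖int(X∖A) = X∖{0,1} = {2}
∂A = {2} minus ∅ = {2}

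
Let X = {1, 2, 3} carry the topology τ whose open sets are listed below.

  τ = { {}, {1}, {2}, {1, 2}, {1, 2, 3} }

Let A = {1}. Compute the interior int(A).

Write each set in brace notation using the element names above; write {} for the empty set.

U open, U⊆A: {}, {1}. int(A) = ⋃ = {1}

{1}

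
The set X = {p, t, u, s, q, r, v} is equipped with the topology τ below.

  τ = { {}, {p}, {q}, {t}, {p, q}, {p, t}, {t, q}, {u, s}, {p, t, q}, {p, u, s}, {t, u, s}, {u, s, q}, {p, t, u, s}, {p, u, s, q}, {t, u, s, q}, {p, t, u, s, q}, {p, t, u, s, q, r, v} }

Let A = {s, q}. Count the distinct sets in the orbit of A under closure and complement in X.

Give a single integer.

complement {p, t, u, r, v}; its interior {p, t}; cl(A) = X∖{p, t} = {u, s, q, r, v}
With k = closure, c = complement:
  1. A     = {s, q}
  2. kA    = {u, s, q, r, v}
  3. cA    = {p, t, u, r, v}
  4. ckA   = {p, t}
  5. kcA   = {p, t, u, s, r, v}
  6. kckA  = {p, t, r, v}
  7. ckcA  = {q}
  8. ckckA = {u, s, q}
  9. kckcA = {q, r, v}
  10. ckckcA = {p, t, u, s}
k, c of each give nothing new

10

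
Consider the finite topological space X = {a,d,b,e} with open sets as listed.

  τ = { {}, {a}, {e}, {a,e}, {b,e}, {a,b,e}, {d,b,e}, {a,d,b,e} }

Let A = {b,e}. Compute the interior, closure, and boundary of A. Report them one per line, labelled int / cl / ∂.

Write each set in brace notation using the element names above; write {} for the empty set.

open subsets of A: {}, {e}, {b,e}; so int(A) = {b,e}
closure: X∖int(X∖A) = X∖{a} = {d,b,e}
∂A = {d,b,e} minus {b,e} = {d}

int(A) = {b,e}
cl(A)  = {d,b,e}
∂A     = {d}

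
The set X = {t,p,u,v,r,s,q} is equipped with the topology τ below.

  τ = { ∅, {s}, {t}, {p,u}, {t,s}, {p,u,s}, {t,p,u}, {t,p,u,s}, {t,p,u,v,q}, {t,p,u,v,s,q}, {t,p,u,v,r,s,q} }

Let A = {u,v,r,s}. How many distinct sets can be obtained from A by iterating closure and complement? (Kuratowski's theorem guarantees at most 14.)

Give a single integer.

10

cl via duality: int({t,p,q}) = {t}, so X∖{t} = {p,u,v,r,s,q}
Write k for closure, c for complement:
  1. A     = {u,v,r,s}
  2. kA    = {p,u,v,r,s,q}
  3. cA    = {t,p,q}
  4. ckA   = {t}
  5. kcA   = {t,p,u,v,r,q}
  6. kckA  = {t,v,r,q}
  7. ckcA  = {s}
  8. ckckA = {p,u,s}
  9. kckcA = {r,s}
  10. ckckcA = {t,p,u,v,q}
applying k or c yields no new set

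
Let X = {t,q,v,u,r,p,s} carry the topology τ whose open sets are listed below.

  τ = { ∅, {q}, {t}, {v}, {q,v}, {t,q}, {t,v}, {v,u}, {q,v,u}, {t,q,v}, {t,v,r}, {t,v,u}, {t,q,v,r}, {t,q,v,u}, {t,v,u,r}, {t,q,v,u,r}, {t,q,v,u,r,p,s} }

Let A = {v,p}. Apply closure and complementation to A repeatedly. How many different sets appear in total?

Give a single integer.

8

cl via duality: int({t,q,u,r,s}) = {t,q}, so X∖{t,q} = {v,u,r,p,s}
Write k for closure, c for complement:
  1. A     = {v,p}
  2. kA    = {v,u,r,p,s}
  3. cA    = {t,q,u,r,s}
  4. ckA   = {t,q}
  5. kcA   = {t,q,u,r,p,s}
  6. kckA  = {t,q,r,p,s}
  7. ckcA  = {v}
  8. ckckA = {v,u}
applying k or c yields no new set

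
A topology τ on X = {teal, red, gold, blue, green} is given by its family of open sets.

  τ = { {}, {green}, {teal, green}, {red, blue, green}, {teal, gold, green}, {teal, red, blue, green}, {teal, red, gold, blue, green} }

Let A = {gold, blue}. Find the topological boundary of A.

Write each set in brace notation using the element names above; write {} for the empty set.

{red, gold, blue}

interior: largest open inside A is {} (from {})
cl via duality: int({teal, red, green}) = {teal, green}, so X∖{teal, green} = {red, gold, blue}
cl∖int = {red, gold, blue}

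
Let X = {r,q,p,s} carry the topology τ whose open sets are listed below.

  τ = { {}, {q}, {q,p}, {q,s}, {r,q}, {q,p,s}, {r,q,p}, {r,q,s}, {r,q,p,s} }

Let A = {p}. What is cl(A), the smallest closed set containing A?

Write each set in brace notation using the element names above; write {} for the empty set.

{p}

cl via duality: int({r,q,s}) = {r,q,s}, so X∖{r,q,s} = {p}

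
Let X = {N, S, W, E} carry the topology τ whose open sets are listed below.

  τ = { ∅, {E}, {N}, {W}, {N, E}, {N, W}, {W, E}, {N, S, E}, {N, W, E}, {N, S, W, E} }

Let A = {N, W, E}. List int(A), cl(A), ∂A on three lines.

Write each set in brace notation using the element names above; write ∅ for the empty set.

int(A) = {N, W, E}
cl(A)  = {N, S, W, E}
∂A     = {S}

interior: largest open inside A is {N, W, E} (from ∅, {N}, {E}, {W}, {N, E}, {N, W}, {W, E}, {N, W, E})
cl via duality: int({S}) = ∅, so X∖∅ = {N, S, W, E}
cl∖int = {S}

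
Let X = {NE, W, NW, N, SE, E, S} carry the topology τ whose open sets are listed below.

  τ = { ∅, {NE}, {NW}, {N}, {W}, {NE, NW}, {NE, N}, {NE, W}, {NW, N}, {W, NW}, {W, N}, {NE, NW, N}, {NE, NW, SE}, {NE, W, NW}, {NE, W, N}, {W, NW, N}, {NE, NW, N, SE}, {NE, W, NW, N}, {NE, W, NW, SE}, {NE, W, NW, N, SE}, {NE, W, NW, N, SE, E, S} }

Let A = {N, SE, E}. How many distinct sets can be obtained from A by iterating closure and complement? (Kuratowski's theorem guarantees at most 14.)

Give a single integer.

8

X∖A={NE, W, NW, S}, int(X∖A)={NE, W, NW}, hence cl(A)={N, SE, E, S}
Orbit (k=closure, c=complement):
  1. A     = {N, SE, E}
  2. kA    = {N, SE, E, S}
  3. cA    = {NE, W, NW, S}
  4. ckA   = {NE, W, NW}
  5. kcA   = {NE, W, NW, SE, E, S}
  6. ckcA  = {N}
  7. kckcA = {N, E, S}
  8. ckckcA = {NE, W, NW, SE}
(closed under both — stop)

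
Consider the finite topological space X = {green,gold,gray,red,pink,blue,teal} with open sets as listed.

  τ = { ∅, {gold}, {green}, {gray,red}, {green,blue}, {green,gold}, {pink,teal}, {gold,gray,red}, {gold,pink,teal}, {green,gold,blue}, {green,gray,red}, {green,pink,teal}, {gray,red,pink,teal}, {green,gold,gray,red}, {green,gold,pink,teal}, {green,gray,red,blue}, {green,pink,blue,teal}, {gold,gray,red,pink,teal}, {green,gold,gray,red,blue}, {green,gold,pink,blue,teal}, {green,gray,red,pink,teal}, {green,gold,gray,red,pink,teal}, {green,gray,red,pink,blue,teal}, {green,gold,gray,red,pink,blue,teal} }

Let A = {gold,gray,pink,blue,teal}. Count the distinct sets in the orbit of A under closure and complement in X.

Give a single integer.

8

closure: X∖int(X∖A) = X∖{green} = {gold,gray,red,pink,blue,teal}
Let k=closure and c=complement:
  1. A     = {gold,gray,pink,blue,teal}
  2. kA    = {gold,gray,red,pink,blue,teal}
  3. cA    = {green,red}
  4. ckA   = {green}
  5. kcA   = {green,gray,red,blue}
  6. kckA  = {green,blue}
  7. ckcA  = {gold,pink,teal}
  8. ckckA = {gold,gray,red,pink,teal}
— saturated at 8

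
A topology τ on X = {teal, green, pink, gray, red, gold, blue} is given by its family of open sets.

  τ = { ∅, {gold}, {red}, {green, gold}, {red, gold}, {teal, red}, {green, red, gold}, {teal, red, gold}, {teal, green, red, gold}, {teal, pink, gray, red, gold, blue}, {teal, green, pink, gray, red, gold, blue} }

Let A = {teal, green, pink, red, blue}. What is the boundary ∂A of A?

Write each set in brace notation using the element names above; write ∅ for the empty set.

interior: largest open inside A is {teal, red} (from ∅, {red}, {teal, red})
cl via duality: int({gray, gold}) = {gold}, so X∖{gold} = {teal, green, pink, gray, red, blue}
cl∖int = {green, pink, gray, blue}

{green, pink, gray, blue}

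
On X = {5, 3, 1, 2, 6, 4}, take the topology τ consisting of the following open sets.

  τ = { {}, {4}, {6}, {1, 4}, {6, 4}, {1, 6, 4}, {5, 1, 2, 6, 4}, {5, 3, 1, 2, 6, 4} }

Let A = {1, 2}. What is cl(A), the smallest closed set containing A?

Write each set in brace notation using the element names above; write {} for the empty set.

closure: X∖int(X∖A) = X∖{6, 4} = {5, 3, 1, 2}

{5, 3, 1, 2}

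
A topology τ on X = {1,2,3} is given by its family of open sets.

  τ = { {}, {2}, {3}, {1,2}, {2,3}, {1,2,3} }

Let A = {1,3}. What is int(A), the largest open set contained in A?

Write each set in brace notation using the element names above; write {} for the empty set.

{3}

opens ⊆ A: {}, {3}; union → int = {3}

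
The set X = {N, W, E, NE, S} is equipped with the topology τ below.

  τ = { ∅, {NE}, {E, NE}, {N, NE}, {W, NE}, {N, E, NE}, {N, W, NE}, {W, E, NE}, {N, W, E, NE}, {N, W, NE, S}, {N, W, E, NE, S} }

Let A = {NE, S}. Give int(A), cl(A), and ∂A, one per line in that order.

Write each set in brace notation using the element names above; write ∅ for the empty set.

int(A) = {NE}
cl(A)  = {N, W, E, NE, S}
∂A     = {N, W, E, S}

open subsets of A: ∅, {NE}; so int(A) = {NE}
closure: X∖int(X∖A) = X∖∅ = {N, W, E, NE, S}
∂A = {N, W, E, NE, S} minus {NE} = {N, W, E, S}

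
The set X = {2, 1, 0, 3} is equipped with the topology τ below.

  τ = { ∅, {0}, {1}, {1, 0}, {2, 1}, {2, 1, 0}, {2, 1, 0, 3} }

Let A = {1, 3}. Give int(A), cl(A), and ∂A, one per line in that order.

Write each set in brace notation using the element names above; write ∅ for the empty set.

open subsets of A: ∅, {1}; so int(A) = {1}
closure: X∖int(X∖A) = X∖{0} = {2, 1, 3}
∂A = {2, 1, 3} minus {1} = {2, 3}

int(A) = {1}
cl(A)  = {2, 1, 3}
∂A     = {2, 3}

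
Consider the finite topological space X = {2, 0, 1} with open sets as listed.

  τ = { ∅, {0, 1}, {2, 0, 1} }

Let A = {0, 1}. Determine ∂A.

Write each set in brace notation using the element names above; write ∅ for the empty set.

open subsets of A: ∅, {0, 1}; so int(A) = {0, 1}
closure: X∖int(X∖A) = X∖∅ = {2, 0, 1}
∂A = {2, 0, 1} minus {0, 1} = {2}

{2}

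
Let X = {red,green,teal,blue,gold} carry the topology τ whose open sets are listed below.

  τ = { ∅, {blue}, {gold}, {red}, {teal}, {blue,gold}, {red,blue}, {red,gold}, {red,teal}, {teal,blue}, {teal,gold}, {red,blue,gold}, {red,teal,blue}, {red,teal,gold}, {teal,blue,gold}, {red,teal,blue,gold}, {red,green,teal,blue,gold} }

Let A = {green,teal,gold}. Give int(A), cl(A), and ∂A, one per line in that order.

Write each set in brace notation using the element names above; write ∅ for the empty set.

open subsets of A: ∅, {gold}, {teal}, {teal,gold}; so int(A) = {teal,gold}
closure: X∖int(X∖A) = X∖{red,blue} = {green,teal,gold}
∂A = {green,teal,gold} minus {teal,gold} = {green}

int(A) = {teal,gold}
cl(A)  = {green,teal,gold}
∂A     = {green}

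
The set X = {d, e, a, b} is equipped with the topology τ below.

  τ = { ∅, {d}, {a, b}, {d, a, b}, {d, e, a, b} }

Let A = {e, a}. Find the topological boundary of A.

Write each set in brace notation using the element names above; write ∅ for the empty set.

{e, a, b}

open subsets of A: ∅; so int(A) = ∅
closure: X∖int(X∖A) = X∖{d} = {e, a, b}
∂A = {e, a, b} minus ∅ = {e, a, b}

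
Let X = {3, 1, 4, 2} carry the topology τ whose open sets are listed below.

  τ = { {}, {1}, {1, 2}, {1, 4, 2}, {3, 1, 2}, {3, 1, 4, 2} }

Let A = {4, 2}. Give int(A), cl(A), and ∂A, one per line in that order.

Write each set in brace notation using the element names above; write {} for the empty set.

int(A) = {}
cl(A)  = {3, 4, 2}
∂A     = {3, 4, 2}

opens ⊆ A: {}; union → int = {}
complement {3, 1}; its interior {1}; cl(A) = X∖{1} = {3, 4, 2}
boundary = {3, 4, 2} ∖ {} = {3, 4, 2}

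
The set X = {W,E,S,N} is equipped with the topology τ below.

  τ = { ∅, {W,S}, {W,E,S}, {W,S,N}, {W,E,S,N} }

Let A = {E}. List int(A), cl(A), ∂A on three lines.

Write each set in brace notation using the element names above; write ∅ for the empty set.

open subsets of A: ∅; so int(A) = ∅
closure: X∖int(X∖A) = X∖{W,S,N} = {E}
∂A = {E} minus ∅ = {E}

int(A) = ∅
cl(A)  = {E}
∂A     = {E}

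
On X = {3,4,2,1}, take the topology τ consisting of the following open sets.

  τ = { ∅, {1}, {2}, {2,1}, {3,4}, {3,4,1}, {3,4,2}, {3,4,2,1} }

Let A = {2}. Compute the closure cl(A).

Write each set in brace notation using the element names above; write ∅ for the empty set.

{2}

X∖A={3,4,1}, int(X∖A)={3,4,1}, hence cl(A)={2}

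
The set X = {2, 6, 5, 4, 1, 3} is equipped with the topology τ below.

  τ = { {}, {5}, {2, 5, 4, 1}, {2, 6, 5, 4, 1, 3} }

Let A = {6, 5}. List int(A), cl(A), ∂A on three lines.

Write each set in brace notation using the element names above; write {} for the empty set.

int(A) = {5}
cl(A)  = {2, 6, 5, 4, 1, 3}
∂A     = {2, 6, 4, 1, 3}

U open, U⊆A: {}, {5}. int(A) = ⋃ = {5}
X∖A={2, 4, 1, 3}, int(X∖A)={}, hence cl(A)={2, 6, 5, 4, 1, 3}
∂A: remove int from cl → {2, 6, 4, 1, 3}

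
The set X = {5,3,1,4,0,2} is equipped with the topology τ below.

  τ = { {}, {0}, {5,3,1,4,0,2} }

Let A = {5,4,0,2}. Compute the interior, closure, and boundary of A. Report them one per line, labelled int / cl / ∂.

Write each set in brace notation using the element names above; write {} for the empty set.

open subsets of A: {}, {0}; so int(A) = {0}
closure: X∖int(X∖A) = X∖{} = {5,3,1,4,0,2}
∂A = {5,3,1,4,0,2} minus {0} = {5,3,1,4,2}

int(A) = {0}
cl(A)  = {5,3,1,4,0,2}
∂A     = {5,3,1,4,2}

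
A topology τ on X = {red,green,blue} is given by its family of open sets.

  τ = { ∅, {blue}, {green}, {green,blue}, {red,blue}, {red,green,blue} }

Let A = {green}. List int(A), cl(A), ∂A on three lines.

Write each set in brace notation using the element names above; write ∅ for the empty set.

int(A) = {green}
cl(A)  = {green}
∂A     = ∅

opens ⊆ A: ∅, {green}; union → int = {green}
complement {red,blue}; its interior {red,blue}; cl(A) = X∖{red,blue} = {green}
boundary = {green} ∖ {green} = ∅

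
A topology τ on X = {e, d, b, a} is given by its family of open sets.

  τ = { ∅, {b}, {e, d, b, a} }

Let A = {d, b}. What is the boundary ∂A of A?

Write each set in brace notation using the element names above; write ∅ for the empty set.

open subsets of A: ∅, {b}; so int(A) = {b}
closure: X∖int(X∖A) = X∖∅ = {e, d, b, a}
∂A = {e, d, b, a} minus {b} = {e, d, a}

{e, d, a}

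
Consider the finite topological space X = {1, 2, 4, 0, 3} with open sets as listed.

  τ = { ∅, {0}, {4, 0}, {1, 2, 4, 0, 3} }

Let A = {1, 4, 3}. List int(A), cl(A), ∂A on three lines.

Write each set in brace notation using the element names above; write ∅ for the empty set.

opens ⊆ A: ∅; union → int = ∅
complement {2, 0}; its interior {0}; cl(A) = X∖{0} = {1, 2, 4, 3}
boundary = {1, 2, 4, 3} ∖ ∅ = {1, 2, 4, 3}

int(A) = ∅
cl(A)  = {1, 2, 4, 3}
∂A     = {1, 2, 4, 3}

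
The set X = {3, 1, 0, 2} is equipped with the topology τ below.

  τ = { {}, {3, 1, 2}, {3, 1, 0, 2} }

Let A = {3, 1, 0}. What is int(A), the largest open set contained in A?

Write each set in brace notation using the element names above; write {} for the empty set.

interior: largest open inside A is {} (from {})

{}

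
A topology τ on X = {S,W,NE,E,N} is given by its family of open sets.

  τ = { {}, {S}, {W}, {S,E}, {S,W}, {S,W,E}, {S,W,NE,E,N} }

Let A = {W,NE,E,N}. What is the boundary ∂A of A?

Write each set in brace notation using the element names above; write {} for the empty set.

interior: largest open inside A is {W} (from {}, {W})
cl via duality: int({S}) = {S}, so X∖{S} = {W,NE,E,N}
cl∖int = {NE,E,N}

{NE,E,N}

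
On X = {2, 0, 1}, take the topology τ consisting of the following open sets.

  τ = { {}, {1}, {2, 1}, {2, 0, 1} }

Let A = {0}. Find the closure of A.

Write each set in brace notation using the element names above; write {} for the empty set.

complement {2, 1}; its interior {2, 1}; cl(A) = X∖{2, 1} = {0}

{0}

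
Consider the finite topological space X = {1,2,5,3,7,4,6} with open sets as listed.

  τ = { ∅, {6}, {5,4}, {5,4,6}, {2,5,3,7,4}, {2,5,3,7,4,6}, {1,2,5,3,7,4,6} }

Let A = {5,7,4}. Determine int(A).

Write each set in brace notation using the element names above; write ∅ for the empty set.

{5,4}

opens ⊆ A: ∅, {5,4}; union → int = {5,4}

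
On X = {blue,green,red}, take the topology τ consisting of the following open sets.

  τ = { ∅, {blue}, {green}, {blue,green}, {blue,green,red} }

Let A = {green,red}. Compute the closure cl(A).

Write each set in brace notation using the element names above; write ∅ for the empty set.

complement {blue}; its interior {blue}; cl(A) = X∖{blue} = {green,red}

{green,red}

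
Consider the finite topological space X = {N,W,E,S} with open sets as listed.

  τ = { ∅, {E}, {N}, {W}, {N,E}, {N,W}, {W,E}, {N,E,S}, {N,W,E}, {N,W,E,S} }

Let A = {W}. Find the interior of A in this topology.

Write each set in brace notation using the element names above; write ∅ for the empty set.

{W}

open subsets of A: ∅, {W}; so int(A) = {W}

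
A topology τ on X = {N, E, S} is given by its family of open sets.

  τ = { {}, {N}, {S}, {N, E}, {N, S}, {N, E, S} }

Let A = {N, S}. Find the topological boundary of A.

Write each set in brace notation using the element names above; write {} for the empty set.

U open, U⊆A: {}, {S}, {N}, {N, S}. int(A) = ⋃ = {N, S}
X∖A={E}, int(X∖A)={}, hence cl(A)={N, E, S}
∂A: remove int from cl → {E}

{E}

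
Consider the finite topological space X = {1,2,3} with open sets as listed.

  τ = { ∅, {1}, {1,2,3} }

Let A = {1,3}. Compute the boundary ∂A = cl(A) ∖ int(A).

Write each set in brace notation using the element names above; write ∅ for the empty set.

opens ⊆ A: ∅, {1}; union → int = {1}
complement {2}; its interior ∅; cl(A) = X∖∅ = {1,2,3}
boundary = {1,2,3} ∖ {1} = {2,3}

{2,3}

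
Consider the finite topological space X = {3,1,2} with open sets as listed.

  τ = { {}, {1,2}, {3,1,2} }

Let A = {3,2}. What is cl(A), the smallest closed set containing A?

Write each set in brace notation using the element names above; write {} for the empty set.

{3,1,2}

complement {1}; its interior {}; cl(A) = X∖{} = {3,1,2}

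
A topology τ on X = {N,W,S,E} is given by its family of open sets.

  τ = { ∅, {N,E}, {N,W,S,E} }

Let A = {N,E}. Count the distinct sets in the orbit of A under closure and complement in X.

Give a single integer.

complement {W,S}; its interior ∅; cl(A) = X∖∅ = {N,W,S,E}
With k = closure, c = complement:
  1. A     = {N,E}
  2. kA    = {N,W,S,E}
  3. cA    = {W,S}
  4. ckA   = ∅
k, c of each give nothing new

4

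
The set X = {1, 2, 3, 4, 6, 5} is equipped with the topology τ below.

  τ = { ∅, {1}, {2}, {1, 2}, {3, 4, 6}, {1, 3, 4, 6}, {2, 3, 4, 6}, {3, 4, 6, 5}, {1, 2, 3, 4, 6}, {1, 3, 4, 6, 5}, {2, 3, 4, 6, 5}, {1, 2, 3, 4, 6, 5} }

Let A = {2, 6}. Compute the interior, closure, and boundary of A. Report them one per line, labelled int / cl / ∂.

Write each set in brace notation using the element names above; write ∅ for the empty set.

opens ⊆ A: ∅, {2}; union → int = {2}
complement {1, 3, 4, 5}; its interior {1}; cl(A) = X∖{1} = {2, 3, 4, 6, 5}
boundary = {2, 3, 4, 6, 5} ∖ {2} = {3, 4, 6, 5}

int(A) = {2}
cl(A)  = {2, 3, 4, 6, 5}
∂A     = {3, 4, 6, 5}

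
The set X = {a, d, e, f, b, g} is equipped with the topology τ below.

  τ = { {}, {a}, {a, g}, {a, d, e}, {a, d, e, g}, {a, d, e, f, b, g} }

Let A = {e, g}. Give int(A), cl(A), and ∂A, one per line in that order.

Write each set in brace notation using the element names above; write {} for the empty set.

int(A) = {}
cl(A)  = {d, e, f, b, g}
∂A     = {d, e, f, b, g}

opens ⊆ A: {}; union → int = {}
complement {a, d, f, b}; its interior {a}; cl(A) = X∖{a} = {d, e, f, b, g}
boundary = {d, e, f, b, g} ∖ {} = {d, e, f, b, g}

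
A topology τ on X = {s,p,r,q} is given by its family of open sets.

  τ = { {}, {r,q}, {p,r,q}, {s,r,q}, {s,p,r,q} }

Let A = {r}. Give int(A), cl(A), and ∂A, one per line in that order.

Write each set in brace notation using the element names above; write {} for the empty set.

int(A) = {}
cl(A)  = {s,p,r,q}
∂A     = {s,p,r,q}

open subsets of A: {}; so int(A) = {}
closure: X∖int(X∖A) = X∖{} = {s,p,r,q}
∂A = {s,p,r,q} minus {} = {s,p,r,q}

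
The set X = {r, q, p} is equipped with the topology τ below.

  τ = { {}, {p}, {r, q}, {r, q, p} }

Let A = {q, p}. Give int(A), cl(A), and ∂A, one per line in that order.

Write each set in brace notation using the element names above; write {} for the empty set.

int(A) = {p}
cl(A)  = {r, q, p}
∂A     = {r, q}

open subsets of A: {}, {p}; so int(A) = {p}
closure: X∖int(X∖A) = X∖{} = {r, q, p}
∂A = {r, q, p} minus {p} = {r, q}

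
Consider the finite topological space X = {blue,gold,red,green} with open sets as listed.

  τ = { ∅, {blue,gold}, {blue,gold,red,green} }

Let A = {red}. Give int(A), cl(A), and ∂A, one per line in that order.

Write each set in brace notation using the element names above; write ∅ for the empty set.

opens ⊆ A: ∅; union → int = ∅
complement {blue,gold,green}; its interior {blue,gold}; cl(A) = X∖{blue,gold} = {red,green}
boundary = {red,green} ∖ ∅ = {red,green}

int(A) = ∅
cl(A)  = {red,green}
∂A     = {red,green}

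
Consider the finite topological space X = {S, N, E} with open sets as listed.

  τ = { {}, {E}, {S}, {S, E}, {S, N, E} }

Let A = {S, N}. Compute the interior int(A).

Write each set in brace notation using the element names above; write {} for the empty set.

U open, U⊆A: {}, {S}. int(A) = ⋃ = {S}

{S}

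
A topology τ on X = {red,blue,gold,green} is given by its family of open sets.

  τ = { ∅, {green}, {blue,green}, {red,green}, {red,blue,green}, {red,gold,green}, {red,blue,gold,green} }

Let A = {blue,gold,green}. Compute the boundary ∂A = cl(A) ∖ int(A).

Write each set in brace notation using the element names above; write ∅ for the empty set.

interior: largest open inside A is {blue,green} (from ∅, {green}, {blue,green})
cl via duality: int({red}) = ∅, so X∖∅ = {red,blue,gold,green}
cl∖int = {red,gold}

{red,gold}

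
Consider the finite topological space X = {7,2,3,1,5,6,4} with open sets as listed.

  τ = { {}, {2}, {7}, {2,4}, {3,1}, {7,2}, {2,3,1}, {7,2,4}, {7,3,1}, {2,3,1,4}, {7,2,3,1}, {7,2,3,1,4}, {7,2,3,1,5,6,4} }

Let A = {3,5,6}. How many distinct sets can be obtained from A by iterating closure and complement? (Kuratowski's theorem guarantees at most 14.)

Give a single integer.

8

X∖A={7,2,1,4}, int(X∖A)={7,2,4}, hence cl(A)={3,1,5,6}
Orbit (k=closure, c=complement):
  1. A     = {3,5,6}
  2. kA    = {3,1,5,6}
  3. cA    = {7,2,1,4}
  4. ckA   = {7,2,4}
  5. kcA   = {7,2,3,1,5,6,4}
  6. kckA  = {7,2,5,6,4}
  7. ckcA  = {}
  8. ckckA = {3,1}
(closed under both — stop)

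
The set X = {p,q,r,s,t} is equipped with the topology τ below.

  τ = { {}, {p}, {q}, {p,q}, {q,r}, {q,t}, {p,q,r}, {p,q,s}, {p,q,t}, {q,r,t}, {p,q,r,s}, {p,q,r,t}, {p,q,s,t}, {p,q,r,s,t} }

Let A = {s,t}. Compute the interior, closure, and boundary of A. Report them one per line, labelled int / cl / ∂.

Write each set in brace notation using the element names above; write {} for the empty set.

interior: largest open inside A is {} (from {})
cl via duality: int({p,q,r}) = {p,q,r}, so X∖{p,q,r} = {s,t}
cl∖int = {s,t}

int(A) = {}
cl(A)  = {s,t}
∂A     = {s,t}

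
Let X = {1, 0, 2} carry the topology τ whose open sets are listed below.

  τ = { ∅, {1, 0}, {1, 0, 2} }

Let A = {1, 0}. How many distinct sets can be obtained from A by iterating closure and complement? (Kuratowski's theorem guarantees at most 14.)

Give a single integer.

complement {2}; its interior ∅; cl(A) = X∖∅ = {1, 0, 2}
With k = closure, c = complement:
  1. A     = {1, 0}
  2. kA    = {1, 0, 2}
  3. cA    = {2}
  4. ckA   = ∅
k, c of each give nothing new

4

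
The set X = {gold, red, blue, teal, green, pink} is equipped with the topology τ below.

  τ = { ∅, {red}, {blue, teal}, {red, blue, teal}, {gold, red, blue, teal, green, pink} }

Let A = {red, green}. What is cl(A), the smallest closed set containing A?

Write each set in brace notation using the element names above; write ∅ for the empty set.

complement {gold, blue, teal, pink}; its interior {blue, teal}; cl(A) = X∖{blue, teal} = {gold, red, green, pink}

{gold, red, green, pink}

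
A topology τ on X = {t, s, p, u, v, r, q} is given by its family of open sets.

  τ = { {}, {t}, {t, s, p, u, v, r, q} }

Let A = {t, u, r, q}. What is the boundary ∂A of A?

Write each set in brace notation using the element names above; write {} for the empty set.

interior: largest open inside A is {t} (from {}, {t})
cl via duality: int({s, p, v}) = {}, so X∖{} = {t, s, p, u, v, r, q}
cl∖int = {s, p, u, v, r, q}

{s, p, u, v, r, q}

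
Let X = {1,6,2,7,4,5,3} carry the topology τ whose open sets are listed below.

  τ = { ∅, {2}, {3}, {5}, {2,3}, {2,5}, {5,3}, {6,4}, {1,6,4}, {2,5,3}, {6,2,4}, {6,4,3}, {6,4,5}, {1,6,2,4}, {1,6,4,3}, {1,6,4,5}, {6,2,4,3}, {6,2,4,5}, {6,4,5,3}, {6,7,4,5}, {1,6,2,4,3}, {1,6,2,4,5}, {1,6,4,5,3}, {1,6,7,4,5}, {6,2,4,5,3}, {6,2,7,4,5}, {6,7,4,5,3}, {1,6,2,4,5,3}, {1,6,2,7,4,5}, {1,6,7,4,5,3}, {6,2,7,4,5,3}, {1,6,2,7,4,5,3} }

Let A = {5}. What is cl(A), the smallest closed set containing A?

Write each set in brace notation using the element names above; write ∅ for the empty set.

closure: X∖int(X∖A) = X∖{1,6,2,4,3} = {7,5}

{7,5}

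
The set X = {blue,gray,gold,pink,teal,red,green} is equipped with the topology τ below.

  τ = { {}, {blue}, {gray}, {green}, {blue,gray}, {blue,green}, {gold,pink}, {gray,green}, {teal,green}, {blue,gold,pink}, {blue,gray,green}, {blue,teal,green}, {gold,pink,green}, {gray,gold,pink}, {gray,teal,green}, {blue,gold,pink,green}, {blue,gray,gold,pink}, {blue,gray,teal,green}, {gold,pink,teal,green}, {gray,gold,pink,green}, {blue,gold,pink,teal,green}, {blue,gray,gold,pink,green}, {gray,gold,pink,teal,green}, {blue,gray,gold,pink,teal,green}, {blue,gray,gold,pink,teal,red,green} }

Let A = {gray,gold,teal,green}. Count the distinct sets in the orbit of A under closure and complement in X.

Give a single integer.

10

X∖A={blue,pink,red}, int(X∖A)={blue}, hence cl(A)={gray,gold,pink,teal,red,green}
Orbit (k=closure, c=complement):
  1. A     = {gray,gold,teal,green}
  2. kA    = {gray,gold,pink,teal,red,green}
  3. cA    = {blue,pink,red}
  4. ckA   = {blue}
  5. kcA   = {blue,gold,pink,red}
  6. kckA  = {blue,red}
  7. ckcA  = {gray,teal,green}
  8. ckckA = {gray,gold,pink,teal,green}
  9. kckcA = {gray,teal,red,green}
  10. ckckcA = {blue,gold,pink}
(closed under both — stop)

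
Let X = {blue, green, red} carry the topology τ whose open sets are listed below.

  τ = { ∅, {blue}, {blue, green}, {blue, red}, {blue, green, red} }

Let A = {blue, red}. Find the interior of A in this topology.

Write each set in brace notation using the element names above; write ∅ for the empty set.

{blue, red}

opens ⊆ A: ∅, {blue}, {blue, red}; union → int = {blue, red}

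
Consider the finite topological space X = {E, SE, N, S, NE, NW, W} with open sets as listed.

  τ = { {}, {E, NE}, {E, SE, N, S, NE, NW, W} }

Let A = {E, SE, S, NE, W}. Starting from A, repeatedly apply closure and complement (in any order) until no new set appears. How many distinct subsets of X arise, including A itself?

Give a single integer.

complement {N, NW}; its interior {}; cl(A) = X∖{} = {E, SE, N, S, NE, NW, W}
With k = closure, c = complement:
  1. A     = {E, SE, S, NE, W}
  2. kA    = {E, SE, N, S, NE, NW, W}
  3. cA    = {N, NW}
  4. ckA   = {}
  5. kcA   = {SE, N, S, NW, W}
  6. ckcA  = {E, NE}
k, c of each give nothing new

6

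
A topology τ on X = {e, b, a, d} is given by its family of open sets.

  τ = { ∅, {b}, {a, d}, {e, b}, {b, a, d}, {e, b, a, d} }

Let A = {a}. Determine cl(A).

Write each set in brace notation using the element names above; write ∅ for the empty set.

complement {e, b, d}; its interior {e, b}; cl(A) = X∖{e, b} = {a, d}

{a, d}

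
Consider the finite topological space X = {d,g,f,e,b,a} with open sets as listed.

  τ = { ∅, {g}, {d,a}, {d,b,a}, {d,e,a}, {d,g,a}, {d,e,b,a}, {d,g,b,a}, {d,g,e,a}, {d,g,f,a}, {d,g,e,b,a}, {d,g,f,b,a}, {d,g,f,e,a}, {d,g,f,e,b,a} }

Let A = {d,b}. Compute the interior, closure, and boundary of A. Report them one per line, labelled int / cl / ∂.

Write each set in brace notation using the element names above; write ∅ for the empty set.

opens ⊆ A: ∅; union → int = ∅
complement {g,f,e,a}; its interior {g}; cl(A) = X∖{g} = {d,f,e,b,a}
boundary = {d,f,e,b,a} ∖ ∅ = {d,f,e,b,a}

int(A) = ∅
cl(A)  = {d,f,e,b,a}
∂A     = {d,f,e,b,a}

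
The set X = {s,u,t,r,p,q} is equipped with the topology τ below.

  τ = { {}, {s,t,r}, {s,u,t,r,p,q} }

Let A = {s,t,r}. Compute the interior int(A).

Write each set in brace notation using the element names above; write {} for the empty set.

{s,t,r}

open subsets of A: {}, {s,t,r}; so int(A) = {s,t,r}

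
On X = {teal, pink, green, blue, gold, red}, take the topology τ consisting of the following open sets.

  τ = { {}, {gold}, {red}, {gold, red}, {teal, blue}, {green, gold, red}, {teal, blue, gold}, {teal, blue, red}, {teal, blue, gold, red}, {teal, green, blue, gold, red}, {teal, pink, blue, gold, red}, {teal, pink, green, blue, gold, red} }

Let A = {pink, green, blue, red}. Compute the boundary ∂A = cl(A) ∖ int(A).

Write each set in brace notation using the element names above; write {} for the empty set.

interior: largest open inside A is {red} (from {}, {red})
cl via duality: int({teal, gold}) = {gold}, so X∖{gold} = {teal, pink, green, blue, red}
cl∖int = {teal, pink, green, blue}

{teal, pink, green, blue}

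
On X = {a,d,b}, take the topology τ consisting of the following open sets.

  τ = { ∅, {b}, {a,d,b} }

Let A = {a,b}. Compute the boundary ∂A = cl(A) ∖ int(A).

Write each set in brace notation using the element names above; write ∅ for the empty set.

opens ⊆ A: ∅, {b}; union → int = {b}
complement {d}; its interior ∅; cl(A) = X∖∅ = {a,d,b}
boundary = {a,d,b} ∖ {b} = {a,d}

{a,d}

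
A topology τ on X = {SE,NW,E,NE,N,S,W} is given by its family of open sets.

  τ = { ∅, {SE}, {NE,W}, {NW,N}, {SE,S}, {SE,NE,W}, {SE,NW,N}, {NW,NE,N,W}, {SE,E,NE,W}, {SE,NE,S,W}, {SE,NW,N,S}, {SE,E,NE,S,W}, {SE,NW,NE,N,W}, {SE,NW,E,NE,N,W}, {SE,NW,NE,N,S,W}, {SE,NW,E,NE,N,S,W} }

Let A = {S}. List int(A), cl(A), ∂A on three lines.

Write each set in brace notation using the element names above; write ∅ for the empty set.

int(A) = ∅
cl(A)  = {S}
∂A     = {S}

open subsets of A: ∅; so int(A) = ∅
closure: X∖int(X∖A) = X∖{SE,NW,E,NE,N,W} = {S}
∂A = {S} minus ∅ = {S}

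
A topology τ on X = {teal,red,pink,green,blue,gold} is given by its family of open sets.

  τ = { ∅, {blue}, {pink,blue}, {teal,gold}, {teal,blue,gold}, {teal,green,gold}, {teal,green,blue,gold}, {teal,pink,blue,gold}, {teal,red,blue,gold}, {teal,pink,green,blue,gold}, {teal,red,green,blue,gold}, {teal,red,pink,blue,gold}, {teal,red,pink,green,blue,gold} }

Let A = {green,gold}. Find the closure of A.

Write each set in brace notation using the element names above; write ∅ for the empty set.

X∖A={teal,red,pink,blue}, int(X∖A)={pink,blue}, hence cl(A)={teal,red,green,gold}

{teal,red,green,gold}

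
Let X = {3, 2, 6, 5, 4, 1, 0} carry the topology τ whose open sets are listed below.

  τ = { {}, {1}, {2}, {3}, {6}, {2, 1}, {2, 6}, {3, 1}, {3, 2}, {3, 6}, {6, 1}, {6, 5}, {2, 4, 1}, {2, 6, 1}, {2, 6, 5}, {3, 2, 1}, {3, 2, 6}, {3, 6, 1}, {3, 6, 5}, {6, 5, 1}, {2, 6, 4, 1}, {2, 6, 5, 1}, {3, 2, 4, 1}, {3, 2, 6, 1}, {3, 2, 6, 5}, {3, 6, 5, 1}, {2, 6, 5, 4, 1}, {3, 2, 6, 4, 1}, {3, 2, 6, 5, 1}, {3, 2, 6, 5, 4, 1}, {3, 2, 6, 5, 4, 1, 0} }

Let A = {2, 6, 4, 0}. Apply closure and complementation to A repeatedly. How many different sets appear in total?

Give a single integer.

8

closure: X∖int(X∖A) = X∖{3, 1} = {2, 6, 5, 4, 0}
Let k=closure and c=complement:
  1. A     = {2, 6, 4, 0}
  2. kA    = {2, 6, 5, 4, 0}
  3. cA    = {3, 5, 1}
  4. ckA   = {3, 1}
  5. kcA   = {3, 5, 4, 1, 0}
  6. kckA  = {3, 4, 1, 0}
  7. ckcA  = {2, 6}
  8. ckckA = {2, 6, 5}
— saturated at 8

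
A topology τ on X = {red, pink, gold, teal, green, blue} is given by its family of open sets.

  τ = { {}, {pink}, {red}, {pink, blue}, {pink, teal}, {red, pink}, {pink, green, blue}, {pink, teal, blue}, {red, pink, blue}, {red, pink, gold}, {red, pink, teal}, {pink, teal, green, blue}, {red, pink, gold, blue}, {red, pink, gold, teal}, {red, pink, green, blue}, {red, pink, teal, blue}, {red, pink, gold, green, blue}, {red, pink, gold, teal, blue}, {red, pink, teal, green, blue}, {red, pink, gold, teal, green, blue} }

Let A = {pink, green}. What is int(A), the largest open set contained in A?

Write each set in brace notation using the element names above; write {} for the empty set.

interior: largest open inside A is {pink} (from {}, {pink})

{pink}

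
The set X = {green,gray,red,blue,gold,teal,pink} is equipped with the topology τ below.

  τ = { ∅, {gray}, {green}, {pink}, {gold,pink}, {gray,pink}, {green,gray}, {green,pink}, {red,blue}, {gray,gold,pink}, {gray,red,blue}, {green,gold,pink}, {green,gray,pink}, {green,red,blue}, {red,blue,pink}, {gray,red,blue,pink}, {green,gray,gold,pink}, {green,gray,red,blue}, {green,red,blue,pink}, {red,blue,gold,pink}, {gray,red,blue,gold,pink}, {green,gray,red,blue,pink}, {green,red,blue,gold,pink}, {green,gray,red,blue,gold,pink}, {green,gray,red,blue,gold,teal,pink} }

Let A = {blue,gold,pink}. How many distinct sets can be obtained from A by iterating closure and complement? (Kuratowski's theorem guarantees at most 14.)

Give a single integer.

cl via duality: int({green,gray,red,teal}) = {green,gray}, so X∖{green,gray} = {red,blue,gold,teal,pink}
Write k for closure, c for complement:
  1. A     = {blue,gold,pink}
  2. kA    = {red,blue,gold,teal,pink}
  3. cA    = {green,gray,red,teal}
  4. ckA   = {green,gray}
  5. kcA   = {green,gray,red,blue,teal}
  6. kckA  = {green,gray,teal}
  7. ckcA  = {gold,pink}
  8. ckckA = {red,blue,gold,pink}
  9. kckcA = {gold,teal,pink}
  10. ckckcA = {green,gray,red,blue}
applying k or c yields no new set

10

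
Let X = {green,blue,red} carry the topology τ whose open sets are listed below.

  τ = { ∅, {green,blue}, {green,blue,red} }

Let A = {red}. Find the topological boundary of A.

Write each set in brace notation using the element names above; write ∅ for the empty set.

{red}

interior: largest open inside A is ∅ (from ∅)
cl via duality: int({green,blue}) = {green,blue}, so X∖{green,blue} = {red}
cl∖int = {red}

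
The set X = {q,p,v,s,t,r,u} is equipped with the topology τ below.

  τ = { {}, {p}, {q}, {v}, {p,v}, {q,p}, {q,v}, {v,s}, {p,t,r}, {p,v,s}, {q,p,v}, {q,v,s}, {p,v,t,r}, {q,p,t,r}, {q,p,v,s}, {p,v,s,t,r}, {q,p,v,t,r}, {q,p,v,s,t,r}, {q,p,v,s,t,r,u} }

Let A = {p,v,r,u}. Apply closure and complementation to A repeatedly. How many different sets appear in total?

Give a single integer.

complement {q,s,t}; its interior {q}; cl(A) = X∖{q} = {p,v,s,t,r,u}
With k = closure, c = complement:
  1. A     = {p,v,r,u}
  2. kA    = {p,v,s,t,r,u}
  3. cA    = {q,s,t}
  4. ckA   = {q}
  5. kcA   = {q,s,t,r,u}
  6. kckA  = {q,u}
  7. ckcA  = {p,v}
  8. ckckA = {p,v,s,t,r}
k, c of each give nothing new

8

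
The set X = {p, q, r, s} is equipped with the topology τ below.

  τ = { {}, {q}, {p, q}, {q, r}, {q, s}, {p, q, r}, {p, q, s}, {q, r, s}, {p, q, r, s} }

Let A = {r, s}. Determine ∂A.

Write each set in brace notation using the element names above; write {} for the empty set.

interior: largest open inside A is {} (from {})
cl via duality: int({p, q}) = {p, q}, so X∖{p, q} = {r, s}
cl∖int = {r, s}

{r, s}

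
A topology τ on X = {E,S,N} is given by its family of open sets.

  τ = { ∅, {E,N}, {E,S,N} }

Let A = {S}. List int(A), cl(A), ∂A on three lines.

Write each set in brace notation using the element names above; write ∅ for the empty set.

int(A) = ∅
cl(A)  = {S}
∂A     = {S}

open subsets of A: ∅; so int(A) = ∅
closure: X∖int(X∖A) = X∖{E,N} = {S}
∂A = {S} minus ∅ = {S}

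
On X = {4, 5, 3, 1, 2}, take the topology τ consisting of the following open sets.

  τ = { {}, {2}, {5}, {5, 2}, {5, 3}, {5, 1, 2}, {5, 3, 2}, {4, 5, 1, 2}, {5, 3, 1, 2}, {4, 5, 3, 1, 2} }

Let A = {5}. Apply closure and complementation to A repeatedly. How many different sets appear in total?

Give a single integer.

complement {4, 3, 1, 2}; its interior {2}; cl(A) = X∖{2} = {4, 5, 3, 1}
With k = closure, c = complement:
  1. A     = {5}
  2. kA    = {4, 5, 3, 1}
  3. cA    = {4, 3, 1, 2}
  4. ckA   = {2}
  5. kckA  = {4, 1, 2}
  6. ckckA = {5, 3}
k, c of each give nothing new

6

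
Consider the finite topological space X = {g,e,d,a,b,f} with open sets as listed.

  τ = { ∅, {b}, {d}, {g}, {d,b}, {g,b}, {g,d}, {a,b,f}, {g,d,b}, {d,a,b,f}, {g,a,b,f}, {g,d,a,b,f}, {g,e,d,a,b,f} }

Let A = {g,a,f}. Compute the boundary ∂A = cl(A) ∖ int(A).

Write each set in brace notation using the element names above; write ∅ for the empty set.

open subsets of A: ∅, {g}; so int(A) = {g}
closure: X∖int(X∖A) = X∖{d,b} = {g,e,a,f}
∂A = {g,e,a,f} minus {g} = {e,a,f}

{e,a,f}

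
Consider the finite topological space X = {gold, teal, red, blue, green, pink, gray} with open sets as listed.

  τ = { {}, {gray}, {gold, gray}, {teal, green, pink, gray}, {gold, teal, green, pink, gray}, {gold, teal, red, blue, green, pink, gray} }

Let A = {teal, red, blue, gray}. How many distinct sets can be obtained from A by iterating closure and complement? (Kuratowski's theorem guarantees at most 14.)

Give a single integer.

closure: X∖int(X∖A) = X∖{} = {gold, teal, red, blue, green, pink, gray}
Let k=closure and c=complement:
  1. A     = {teal, red, blue, gray}
  2. kA    = {gold, teal, red, blue, green, pink, gray}
  3. cA    = {gold, green, pink}
  4. ckA   = {}
  5. kcA   = {gold, teal, red, blue, green, pink}
  6. ckcA  = {gray}
— saturated at 6

6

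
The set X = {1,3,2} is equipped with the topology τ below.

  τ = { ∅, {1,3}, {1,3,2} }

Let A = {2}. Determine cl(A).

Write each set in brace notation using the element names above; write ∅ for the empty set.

cl via duality: int({1,3}) = {1,3}, so X∖{1,3} = {2}

{2}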